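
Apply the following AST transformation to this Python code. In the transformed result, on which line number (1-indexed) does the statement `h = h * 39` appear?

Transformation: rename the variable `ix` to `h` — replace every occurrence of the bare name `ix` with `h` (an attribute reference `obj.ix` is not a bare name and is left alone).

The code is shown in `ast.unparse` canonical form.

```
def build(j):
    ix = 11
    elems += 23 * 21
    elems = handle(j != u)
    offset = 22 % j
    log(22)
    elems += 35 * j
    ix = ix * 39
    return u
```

Transformed code:
def build(j):
    h = 11
    elems += 23 * 21
    elems = handle(j != u)
    offset = 22 % j
    log(22)
    elems += 35 * j
    h = h * 39
    return u

8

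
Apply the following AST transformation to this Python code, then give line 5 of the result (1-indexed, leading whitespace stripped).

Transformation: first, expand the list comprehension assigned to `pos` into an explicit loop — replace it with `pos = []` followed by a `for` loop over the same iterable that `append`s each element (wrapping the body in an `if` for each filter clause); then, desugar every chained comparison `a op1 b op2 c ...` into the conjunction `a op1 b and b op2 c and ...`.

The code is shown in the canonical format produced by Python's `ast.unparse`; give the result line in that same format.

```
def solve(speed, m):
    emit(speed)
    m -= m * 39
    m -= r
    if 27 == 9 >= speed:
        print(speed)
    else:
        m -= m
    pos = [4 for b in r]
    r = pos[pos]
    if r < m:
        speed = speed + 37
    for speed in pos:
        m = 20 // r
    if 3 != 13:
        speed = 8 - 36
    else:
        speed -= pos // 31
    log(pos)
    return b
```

if 27 == 9 and 9 >= speed:

Transformed code:
def solve(speed, m):
    emit(speed)
    m -= m * 39
    m -= r
    if 27 == 9 and 9 >= speed:
        print(speed)
    else:
        m -= m
    pos = []
    for b in r:
        pos.append(4)
    r = pos[pos]
    if r < m:
        speed = speed + 37
    for speed in pos:
        m = 20 // r
    if 3 != 13:
        speed = 8 - 36
    else:
        speed -= pos // 31
    log(pos)
    return b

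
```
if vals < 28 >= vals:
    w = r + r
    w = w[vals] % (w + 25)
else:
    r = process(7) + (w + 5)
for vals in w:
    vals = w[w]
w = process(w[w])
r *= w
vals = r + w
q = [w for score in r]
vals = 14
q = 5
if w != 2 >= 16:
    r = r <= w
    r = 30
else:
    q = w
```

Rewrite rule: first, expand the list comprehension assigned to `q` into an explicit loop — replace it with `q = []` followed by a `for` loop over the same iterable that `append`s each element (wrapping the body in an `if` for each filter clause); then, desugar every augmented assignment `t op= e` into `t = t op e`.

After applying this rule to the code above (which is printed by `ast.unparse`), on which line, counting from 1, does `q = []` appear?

11

Transformed code:
if vals < 28 >= vals:
    w = r + r
    w = w[vals] % (w + 25)
else:
    r = process(7) + (w + 5)
for vals in w:
    vals = w[w]
w = process(w[w])
r = r * w
vals = r + w
q = []
for score in r:
    q.append(w)
vals = 14
q = 5
if w != 2 >= 16:
    r = r <= w
    r = 30
else:
    q = w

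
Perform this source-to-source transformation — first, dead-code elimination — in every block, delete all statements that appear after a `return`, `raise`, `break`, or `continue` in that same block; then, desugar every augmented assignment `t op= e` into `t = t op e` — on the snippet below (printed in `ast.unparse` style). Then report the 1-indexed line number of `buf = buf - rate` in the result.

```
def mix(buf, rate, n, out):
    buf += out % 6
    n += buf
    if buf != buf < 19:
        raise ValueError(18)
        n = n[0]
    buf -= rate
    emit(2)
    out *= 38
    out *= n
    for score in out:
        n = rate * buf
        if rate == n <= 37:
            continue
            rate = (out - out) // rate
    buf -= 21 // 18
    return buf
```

Transformed code:
def mix(buf, rate, n, out):
    buf = buf + out % 6
    n = n + buf
    if buf != buf < 19:
        raise ValueError(18)
    buf = buf - rate
    emit(2)
    out = out * 38
    out = out * n
    for score in out:
        n = rate * buf
        if rate == n <= 37:
            continue
    buf = buf - 21 // 18
    return buf

6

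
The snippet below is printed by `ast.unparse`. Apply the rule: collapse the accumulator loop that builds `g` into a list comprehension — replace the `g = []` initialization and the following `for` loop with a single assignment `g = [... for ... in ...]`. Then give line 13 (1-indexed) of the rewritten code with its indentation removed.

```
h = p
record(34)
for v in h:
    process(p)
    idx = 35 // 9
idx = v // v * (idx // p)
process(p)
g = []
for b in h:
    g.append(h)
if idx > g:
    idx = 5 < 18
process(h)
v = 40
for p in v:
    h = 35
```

for p in v:

Transformed code:
h = p
record(34)
for v in h:
    process(p)
    idx = 35 // 9
idx = v // v * (idx // p)
process(p)
g = [h for b in h]
if idx > g:
    idx = 5 < 18
process(h)
v = 40
for p in v:
    h = 35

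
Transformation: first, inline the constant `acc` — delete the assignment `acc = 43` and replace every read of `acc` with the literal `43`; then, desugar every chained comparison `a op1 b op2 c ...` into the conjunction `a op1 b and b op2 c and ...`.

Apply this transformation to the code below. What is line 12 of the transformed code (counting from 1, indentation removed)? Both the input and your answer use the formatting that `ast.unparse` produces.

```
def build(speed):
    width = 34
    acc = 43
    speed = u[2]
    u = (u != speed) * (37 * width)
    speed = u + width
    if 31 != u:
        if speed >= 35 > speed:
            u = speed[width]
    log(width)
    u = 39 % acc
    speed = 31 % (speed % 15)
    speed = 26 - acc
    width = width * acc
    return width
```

speed = 26 - 43

Transformed code:
def build(speed):
    width = 34
    speed = u[2]
    u = (u != speed) * (37 * width)
    speed = u + width
    if 31 != u:
        if speed >= 35 and 35 > speed:
            u = speed[width]
    log(width)
    u = 39 % 43
    speed = 31 % (speed % 15)
    speed = 26 - 43
    width = width * 43
    return width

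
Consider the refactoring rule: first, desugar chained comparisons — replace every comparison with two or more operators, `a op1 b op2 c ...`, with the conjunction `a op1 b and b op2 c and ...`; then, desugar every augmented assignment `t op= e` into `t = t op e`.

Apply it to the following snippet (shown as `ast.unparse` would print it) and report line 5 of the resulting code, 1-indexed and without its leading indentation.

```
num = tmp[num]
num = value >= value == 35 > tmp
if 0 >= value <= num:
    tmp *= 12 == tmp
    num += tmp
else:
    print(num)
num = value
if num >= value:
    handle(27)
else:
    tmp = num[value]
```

num = num + tmp

Transformed code:
num = tmp[num]
num = value >= value and value == 35 and (35 > tmp)
if 0 >= value and value <= num:
    tmp = tmp * (12 == tmp)
    num = num + tmp
else:
    print(num)
num = value
if num >= value:
    handle(27)
else:
    tmp = num[value]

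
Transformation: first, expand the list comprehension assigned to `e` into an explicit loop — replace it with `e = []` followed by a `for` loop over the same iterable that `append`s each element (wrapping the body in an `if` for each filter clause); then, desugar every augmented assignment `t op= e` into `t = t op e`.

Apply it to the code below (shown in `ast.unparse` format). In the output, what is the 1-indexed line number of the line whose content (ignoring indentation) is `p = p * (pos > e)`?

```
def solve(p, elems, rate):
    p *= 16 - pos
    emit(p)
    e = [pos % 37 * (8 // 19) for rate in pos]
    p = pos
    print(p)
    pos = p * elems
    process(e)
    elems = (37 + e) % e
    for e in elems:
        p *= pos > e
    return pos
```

Transformed code:
def solve(p, elems, rate):
    p = p * (16 - pos)
    emit(p)
    e = []
    for rate in pos:
        e.append(pos % 37 * (8 // 19))
    p = pos
    print(p)
    pos = p * elems
    process(e)
    elems = (37 + e) % e
    for e in elems:
        p = p * (pos > e)
    return pos

13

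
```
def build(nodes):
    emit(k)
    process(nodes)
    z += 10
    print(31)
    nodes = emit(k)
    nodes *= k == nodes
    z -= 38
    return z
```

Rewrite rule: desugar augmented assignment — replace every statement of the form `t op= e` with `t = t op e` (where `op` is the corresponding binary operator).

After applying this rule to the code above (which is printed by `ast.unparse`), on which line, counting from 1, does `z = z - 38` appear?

8

Transformed code:
def build(nodes):
    emit(k)
    process(nodes)
    z = z + 10
    print(31)
    nodes = emit(k)
    nodes = nodes * (k == nodes)
    z = z - 38
    return z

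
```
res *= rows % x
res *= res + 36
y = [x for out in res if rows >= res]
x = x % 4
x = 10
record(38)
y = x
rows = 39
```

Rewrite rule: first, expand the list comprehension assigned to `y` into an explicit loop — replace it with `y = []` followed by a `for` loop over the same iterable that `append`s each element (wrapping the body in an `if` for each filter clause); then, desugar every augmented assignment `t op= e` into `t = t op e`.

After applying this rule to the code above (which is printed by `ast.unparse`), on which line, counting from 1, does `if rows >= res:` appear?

Transformed code:
res = res * (rows % x)
res = res * (res + 36)
y = []
for out in res:
    if rows >= res:
        y.append(x)
x = x % 4
x = 10
record(38)
y = x
rows = 39

5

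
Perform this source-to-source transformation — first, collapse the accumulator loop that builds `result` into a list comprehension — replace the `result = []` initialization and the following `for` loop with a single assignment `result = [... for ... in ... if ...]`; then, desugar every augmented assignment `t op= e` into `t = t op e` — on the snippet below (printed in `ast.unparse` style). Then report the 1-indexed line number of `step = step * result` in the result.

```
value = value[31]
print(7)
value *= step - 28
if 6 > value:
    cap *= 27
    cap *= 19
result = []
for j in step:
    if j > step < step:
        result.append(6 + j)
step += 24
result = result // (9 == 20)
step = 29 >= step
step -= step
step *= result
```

12

Transformed code:
value = value[31]
print(7)
value = value * (step - 28)
if 6 > value:
    cap = cap * 27
    cap = cap * 19
result = [6 + j for j in step if j > step < step]
step = step + 24
result = result // (9 == 20)
step = 29 >= step
step = step - step
step = step * result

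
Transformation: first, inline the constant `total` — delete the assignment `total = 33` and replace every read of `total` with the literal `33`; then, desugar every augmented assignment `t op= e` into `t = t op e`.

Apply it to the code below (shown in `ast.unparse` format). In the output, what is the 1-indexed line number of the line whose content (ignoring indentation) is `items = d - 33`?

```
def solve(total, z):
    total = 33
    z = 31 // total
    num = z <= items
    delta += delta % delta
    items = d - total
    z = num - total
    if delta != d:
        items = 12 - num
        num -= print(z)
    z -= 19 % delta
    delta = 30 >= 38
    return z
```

5

Transformed code:
def solve(total, z):
    z = 31 // 33
    num = z <= items
    delta = delta + delta % delta
    items = d - 33
    z = num - 33
    if delta != d:
        items = 12 - num
        num = num - print(z)
    z = z - 19 % delta
    delta = 30 >= 38
    return z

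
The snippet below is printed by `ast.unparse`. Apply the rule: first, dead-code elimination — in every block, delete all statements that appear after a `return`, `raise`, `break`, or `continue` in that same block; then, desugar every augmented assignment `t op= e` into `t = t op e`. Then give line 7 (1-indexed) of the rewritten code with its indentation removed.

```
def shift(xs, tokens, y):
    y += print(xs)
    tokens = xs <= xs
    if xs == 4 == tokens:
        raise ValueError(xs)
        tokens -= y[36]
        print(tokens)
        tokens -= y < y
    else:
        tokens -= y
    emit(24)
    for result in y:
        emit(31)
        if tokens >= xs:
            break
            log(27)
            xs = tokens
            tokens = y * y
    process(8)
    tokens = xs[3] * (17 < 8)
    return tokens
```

Transformed code:
def shift(xs, tokens, y):
    y = y + print(xs)
    tokens = xs <= xs
    if xs == 4 == tokens:
        raise ValueError(xs)
    else:
        tokens = tokens - y
    emit(24)
    for result in y:
        emit(31)
        if tokens >= xs:
            break
    process(8)
    tokens = xs[3] * (17 < 8)
    return tokens

tokens = tokens - y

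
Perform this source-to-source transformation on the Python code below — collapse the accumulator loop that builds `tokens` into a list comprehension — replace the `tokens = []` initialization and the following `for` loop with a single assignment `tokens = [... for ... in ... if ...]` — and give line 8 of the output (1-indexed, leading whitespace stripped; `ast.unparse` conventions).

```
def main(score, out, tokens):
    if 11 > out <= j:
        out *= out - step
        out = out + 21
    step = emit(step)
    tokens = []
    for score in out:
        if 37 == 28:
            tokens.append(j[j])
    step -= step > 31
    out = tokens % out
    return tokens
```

out = tokens % out

Transformed code:
def main(score, out, tokens):
    if 11 > out <= j:
        out *= out - step
        out = out + 21
    step = emit(step)
    tokens = [j[j] for score in out if 37 == 28]
    step -= step > 31
    out = tokens % out
    return tokens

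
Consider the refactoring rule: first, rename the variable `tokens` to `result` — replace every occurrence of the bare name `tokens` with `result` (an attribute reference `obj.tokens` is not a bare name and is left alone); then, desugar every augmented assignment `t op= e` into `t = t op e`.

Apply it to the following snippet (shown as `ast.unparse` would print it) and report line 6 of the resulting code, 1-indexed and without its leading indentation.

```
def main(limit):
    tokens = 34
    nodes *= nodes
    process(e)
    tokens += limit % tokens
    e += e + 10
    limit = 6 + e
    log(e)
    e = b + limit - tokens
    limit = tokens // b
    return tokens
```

Transformed code:
def main(limit):
    result = 34
    nodes = nodes * nodes
    process(e)
    result = result + limit % result
    e = e + (e + 10)
    limit = 6 + e
    log(e)
    e = b + limit - result
    limit = result // b
    return result

e = e + (e + 10)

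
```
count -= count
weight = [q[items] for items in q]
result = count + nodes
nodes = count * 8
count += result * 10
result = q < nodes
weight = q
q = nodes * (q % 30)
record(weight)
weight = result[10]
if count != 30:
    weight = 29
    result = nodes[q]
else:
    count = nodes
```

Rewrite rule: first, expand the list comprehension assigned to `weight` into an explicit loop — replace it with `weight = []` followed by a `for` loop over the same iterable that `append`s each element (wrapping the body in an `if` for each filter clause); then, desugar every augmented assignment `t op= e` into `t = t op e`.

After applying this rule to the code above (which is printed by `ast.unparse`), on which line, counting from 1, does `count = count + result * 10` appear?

Transformed code:
count = count - count
weight = []
for items in q:
    weight.append(q[items])
result = count + nodes
nodes = count * 8
count = count + result * 10
result = q < nodes
weight = q
q = nodes * (q % 30)
record(weight)
weight = result[10]
if count != 30:
    weight = 29
    result = nodes[q]
else:
    count = nodes

7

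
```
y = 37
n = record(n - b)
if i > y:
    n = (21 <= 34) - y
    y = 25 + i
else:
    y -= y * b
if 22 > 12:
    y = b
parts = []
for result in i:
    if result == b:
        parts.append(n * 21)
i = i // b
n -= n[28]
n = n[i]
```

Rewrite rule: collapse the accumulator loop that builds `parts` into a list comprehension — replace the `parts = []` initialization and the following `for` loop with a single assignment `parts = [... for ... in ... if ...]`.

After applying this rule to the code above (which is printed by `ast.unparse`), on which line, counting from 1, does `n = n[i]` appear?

Transformed code:
y = 37
n = record(n - b)
if i > y:
    n = (21 <= 34) - y
    y = 25 + i
else:
    y -= y * b
if 22 > 12:
    y = b
parts = [n * 21 for result in i if result == b]
i = i // b
n -= n[28]
n = n[i]

13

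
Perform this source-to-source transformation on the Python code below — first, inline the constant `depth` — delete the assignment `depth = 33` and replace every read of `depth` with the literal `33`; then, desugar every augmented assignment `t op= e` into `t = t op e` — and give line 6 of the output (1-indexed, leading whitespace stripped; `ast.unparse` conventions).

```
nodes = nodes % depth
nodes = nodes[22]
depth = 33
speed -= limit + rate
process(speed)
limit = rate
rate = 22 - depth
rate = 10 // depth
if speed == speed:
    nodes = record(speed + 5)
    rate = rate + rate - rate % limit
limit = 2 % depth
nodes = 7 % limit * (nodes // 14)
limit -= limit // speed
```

Transformed code:
nodes = nodes % 33
nodes = nodes[22]
speed = speed - (limit + rate)
process(speed)
limit = rate
rate = 22 - 33
rate = 10 // 33
if speed == speed:
    nodes = record(speed + 5)
    rate = rate + rate - rate % limit
limit = 2 % 33
nodes = 7 % limit * (nodes // 14)
limit = limit - limit // speed

rate = 22 - 33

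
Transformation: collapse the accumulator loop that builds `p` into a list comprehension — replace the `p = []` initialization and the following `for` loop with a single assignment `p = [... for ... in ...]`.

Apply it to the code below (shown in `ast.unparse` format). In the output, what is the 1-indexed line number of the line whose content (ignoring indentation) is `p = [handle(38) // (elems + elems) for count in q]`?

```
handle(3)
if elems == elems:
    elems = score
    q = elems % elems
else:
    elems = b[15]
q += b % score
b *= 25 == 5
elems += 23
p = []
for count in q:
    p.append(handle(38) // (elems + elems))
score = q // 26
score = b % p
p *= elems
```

10

Transformed code:
handle(3)
if elems == elems:
    elems = score
    q = elems % elems
else:
    elems = b[15]
q += b % score
b *= 25 == 5
elems += 23
p = [handle(38) // (elems + elems) for count in q]
score = q // 26
score = b % p
p *= elems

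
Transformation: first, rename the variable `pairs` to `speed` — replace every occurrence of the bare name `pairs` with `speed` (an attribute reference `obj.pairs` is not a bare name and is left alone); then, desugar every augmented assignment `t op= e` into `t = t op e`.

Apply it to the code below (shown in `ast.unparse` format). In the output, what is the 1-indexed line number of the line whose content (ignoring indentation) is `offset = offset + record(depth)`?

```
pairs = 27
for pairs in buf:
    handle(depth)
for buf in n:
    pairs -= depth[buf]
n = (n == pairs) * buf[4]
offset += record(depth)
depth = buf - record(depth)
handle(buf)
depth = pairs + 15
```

7

Transformed code:
speed = 27
for speed in buf:
    handle(depth)
for buf in n:
    speed = speed - depth[buf]
n = (n == speed) * buf[4]
offset = offset + record(depth)
depth = buf - record(depth)
handle(buf)
depth = speed + 15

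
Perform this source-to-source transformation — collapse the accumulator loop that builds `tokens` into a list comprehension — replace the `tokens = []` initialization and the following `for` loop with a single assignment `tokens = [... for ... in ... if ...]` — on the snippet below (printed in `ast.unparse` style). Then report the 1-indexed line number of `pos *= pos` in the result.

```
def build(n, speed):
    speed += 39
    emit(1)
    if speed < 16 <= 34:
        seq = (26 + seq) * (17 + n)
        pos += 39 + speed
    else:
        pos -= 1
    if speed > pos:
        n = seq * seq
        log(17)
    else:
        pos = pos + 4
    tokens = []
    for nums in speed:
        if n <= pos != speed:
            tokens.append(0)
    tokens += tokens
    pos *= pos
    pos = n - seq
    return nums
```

Transformed code:
def build(n, speed):
    speed += 39
    emit(1)
    if speed < 16 <= 34:
        seq = (26 + seq) * (17 + n)
        pos += 39 + speed
    else:
        pos -= 1
    if speed > pos:
        n = seq * seq
        log(17)
    else:
        pos = pos + 4
    tokens = [0 for nums in speed if n <= pos != speed]
    tokens += tokens
    pos *= pos
    pos = n - seq
    return nums

16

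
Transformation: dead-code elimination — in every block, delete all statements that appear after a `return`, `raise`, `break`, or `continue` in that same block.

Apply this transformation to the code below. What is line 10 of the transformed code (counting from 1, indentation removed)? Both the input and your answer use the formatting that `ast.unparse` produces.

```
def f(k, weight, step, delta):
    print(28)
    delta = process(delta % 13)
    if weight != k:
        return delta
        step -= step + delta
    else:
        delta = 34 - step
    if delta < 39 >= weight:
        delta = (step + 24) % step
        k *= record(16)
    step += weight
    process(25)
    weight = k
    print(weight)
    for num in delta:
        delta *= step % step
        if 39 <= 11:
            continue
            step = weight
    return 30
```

Transformed code:
def f(k, weight, step, delta):
    print(28)
    delta = process(delta % 13)
    if weight != k:
        return delta
    else:
        delta = 34 - step
    if delta < 39 >= weight:
        delta = (step + 24) % step
        k *= record(16)
    step += weight
    process(25)
    weight = k
    print(weight)
    for num in delta:
        delta *= step % step
        if 39 <= 11:
            continue
    return 30

k *= record(16)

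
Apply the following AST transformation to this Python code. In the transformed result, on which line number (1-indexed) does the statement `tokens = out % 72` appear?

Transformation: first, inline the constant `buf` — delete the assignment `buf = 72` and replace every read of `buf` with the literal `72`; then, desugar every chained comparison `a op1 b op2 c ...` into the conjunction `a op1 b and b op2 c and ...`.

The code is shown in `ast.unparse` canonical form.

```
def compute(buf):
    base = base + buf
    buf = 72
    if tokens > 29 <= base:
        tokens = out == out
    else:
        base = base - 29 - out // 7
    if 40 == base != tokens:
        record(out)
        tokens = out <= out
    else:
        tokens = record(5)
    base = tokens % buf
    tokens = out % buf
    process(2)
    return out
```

13

Transformed code:
def compute(buf):
    base = base + 72
    if tokens > 29 and 29 <= base:
        tokens = out == out
    else:
        base = base - 29 - out // 7
    if 40 == base and base != tokens:
        record(out)
        tokens = out <= out
    else:
        tokens = record(5)
    base = tokens % 72
    tokens = out % 72
    process(2)
    return out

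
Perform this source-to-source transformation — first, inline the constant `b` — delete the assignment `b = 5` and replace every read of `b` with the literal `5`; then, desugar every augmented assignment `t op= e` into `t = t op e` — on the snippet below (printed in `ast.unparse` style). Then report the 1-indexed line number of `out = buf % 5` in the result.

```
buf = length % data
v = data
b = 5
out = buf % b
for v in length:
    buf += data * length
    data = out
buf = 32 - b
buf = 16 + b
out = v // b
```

Transformed code:
buf = length % data
v = data
out = buf % 5
for v in length:
    buf = buf + data * length
    data = out
buf = 32 - 5
buf = 16 + 5
out = v // 5

3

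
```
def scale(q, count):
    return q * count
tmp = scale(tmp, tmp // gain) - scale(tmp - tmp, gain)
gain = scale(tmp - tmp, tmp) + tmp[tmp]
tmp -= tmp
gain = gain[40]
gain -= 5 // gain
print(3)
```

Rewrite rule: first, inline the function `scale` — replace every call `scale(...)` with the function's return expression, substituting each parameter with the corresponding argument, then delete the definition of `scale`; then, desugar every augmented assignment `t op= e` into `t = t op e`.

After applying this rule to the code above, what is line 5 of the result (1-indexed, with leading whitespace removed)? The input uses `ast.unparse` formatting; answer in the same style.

Transformed code:
tmp = tmp * (tmp // gain) - (tmp - tmp) * gain
gain = (tmp - tmp) * tmp + tmp[tmp]
tmp = tmp - tmp
gain = gain[40]
gain = gain - 5 // gain
print(3)

gain = gain - 5 // gain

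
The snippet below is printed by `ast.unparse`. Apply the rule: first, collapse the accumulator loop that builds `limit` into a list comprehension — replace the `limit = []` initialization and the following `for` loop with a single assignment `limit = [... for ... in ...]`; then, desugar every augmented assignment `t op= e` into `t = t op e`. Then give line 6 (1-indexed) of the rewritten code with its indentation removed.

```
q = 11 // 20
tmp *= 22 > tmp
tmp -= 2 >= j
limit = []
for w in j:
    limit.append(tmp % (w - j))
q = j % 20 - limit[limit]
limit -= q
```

Transformed code:
q = 11 // 20
tmp = tmp * (22 > tmp)
tmp = tmp - (2 >= j)
limit = [tmp % (w - j) for w in j]
q = j % 20 - limit[limit]
limit = limit - q

limit = limit - q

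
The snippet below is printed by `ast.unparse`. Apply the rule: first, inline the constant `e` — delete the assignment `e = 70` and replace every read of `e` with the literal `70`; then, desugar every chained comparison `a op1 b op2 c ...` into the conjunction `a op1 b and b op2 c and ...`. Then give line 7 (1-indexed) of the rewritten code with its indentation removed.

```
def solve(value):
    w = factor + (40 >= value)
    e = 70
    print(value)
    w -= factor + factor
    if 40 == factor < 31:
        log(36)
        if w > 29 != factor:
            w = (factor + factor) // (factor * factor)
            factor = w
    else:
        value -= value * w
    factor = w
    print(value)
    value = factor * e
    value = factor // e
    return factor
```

Transformed code:
def solve(value):
    w = factor + (40 >= value)
    print(value)
    w -= factor + factor
    if 40 == factor and factor < 31:
        log(36)
        if w > 29 and 29 != factor:
            w = (factor + factor) // (factor * factor)
            factor = w
    else:
        value -= value * w
    factor = w
    print(value)
    value = factor * 70
    value = factor // 70
    return factor

if w > 29 and 29 != factor:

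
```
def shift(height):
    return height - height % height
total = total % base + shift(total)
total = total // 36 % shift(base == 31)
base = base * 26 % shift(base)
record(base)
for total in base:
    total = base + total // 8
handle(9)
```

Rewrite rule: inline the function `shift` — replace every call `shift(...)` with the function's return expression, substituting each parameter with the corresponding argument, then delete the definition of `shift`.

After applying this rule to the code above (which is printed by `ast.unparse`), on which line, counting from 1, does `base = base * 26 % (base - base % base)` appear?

Transformed code:
total = total % base + (total - total % total)
total = total // 36 % ((base == 31) - (base == 31) % (base == 31))
base = base * 26 % (base - base % base)
record(base)
for total in base:
    total = base + total // 8
handle(9)

3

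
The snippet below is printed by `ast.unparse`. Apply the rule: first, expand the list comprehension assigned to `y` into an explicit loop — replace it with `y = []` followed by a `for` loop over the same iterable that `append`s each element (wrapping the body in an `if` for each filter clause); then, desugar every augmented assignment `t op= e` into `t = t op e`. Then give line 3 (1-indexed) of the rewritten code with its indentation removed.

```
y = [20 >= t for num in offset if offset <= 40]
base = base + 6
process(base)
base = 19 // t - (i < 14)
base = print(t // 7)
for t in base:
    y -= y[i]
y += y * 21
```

Transformed code:
y = []
for num in offset:
    if offset <= 40:
        y.append(20 >= t)
base = base + 6
process(base)
base = 19 // t - (i < 14)
base = print(t // 7)
for t in base:
    y = y - y[i]
y = y + y * 21

if offset <= 40:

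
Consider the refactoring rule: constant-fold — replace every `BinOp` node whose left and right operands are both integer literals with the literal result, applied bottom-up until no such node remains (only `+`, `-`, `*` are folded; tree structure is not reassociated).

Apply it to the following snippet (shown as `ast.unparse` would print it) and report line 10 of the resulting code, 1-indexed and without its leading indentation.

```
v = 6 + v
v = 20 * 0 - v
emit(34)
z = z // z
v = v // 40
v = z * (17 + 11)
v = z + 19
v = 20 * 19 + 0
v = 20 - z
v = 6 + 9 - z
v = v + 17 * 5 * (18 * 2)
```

Transformed code:
v = 6 + v
v = 0 - v
emit(34)
z = z // z
v = v // 40
v = z * 28
v = z + 19
v = 380
v = 20 - z
v = 15 - z
v = v + 3060

v = 15 - z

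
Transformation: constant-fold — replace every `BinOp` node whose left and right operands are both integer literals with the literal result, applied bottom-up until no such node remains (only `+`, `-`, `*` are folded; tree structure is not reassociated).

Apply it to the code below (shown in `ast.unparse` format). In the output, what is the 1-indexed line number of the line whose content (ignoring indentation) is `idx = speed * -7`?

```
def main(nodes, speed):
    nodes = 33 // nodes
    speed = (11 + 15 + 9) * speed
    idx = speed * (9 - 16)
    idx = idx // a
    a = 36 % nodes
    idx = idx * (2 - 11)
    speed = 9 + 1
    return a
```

Transformed code:
def main(nodes, speed):
    nodes = 33 // nodes
    speed = 35 * speed
    idx = speed * -7
    idx = idx // a
    a = 36 % nodes
    idx = idx * -9
    speed = 10
    return a

4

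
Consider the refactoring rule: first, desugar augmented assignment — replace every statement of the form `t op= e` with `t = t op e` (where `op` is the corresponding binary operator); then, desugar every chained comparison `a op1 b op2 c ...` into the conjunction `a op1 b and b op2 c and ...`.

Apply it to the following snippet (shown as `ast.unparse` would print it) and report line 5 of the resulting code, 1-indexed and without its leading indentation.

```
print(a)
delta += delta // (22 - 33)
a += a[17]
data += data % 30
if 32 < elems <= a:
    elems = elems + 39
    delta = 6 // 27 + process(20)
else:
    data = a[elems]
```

Transformed code:
print(a)
delta = delta + delta // (22 - 33)
a = a + a[17]
data = data + data % 30
if 32 < elems and elems <= a:
    elems = elems + 39
    delta = 6 // 27 + process(20)
else:
    data = a[elems]

if 32 < elems and elems <= a:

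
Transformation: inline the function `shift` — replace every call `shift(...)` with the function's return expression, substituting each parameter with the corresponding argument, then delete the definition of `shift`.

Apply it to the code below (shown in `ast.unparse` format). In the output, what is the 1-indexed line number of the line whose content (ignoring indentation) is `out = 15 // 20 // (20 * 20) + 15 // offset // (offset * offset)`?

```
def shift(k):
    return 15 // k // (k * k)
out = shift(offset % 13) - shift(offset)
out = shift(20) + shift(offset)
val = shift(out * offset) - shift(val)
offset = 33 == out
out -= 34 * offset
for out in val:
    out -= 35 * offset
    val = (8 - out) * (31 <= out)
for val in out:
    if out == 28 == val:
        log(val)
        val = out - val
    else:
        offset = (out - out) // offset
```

2

Transformed code:
out = 15 // (offset % 13) // (offset % 13 * (offset % 13)) - 15 // offset // (offset * offset)
out = 15 // 20 // (20 * 20) + 15 // offset // (offset * offset)
val = 15 // (out * offset) // (out * offset * (out * offset)) - 15 // val // (val * val)
offset = 33 == out
out -= 34 * offset
for out in val:
    out -= 35 * offset
    val = (8 - out) * (31 <= out)
for val in out:
    if out == 28 == val:
        log(val)
        val = out - val
    else:
        offset = (out - out) // offset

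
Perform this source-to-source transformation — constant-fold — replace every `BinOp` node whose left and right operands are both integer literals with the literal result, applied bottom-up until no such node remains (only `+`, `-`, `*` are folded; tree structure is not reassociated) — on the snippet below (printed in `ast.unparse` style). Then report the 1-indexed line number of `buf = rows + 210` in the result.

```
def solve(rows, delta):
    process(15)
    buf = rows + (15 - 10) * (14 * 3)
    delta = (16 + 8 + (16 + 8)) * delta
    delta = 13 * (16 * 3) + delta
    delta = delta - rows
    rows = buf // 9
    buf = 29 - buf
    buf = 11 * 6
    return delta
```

Transformed code:
def solve(rows, delta):
    process(15)
    buf = rows + 210
    delta = 48 * delta
    delta = 624 + delta
    delta = delta - rows
    rows = buf // 9
    buf = 29 - buf
    buf = 66
    return delta

3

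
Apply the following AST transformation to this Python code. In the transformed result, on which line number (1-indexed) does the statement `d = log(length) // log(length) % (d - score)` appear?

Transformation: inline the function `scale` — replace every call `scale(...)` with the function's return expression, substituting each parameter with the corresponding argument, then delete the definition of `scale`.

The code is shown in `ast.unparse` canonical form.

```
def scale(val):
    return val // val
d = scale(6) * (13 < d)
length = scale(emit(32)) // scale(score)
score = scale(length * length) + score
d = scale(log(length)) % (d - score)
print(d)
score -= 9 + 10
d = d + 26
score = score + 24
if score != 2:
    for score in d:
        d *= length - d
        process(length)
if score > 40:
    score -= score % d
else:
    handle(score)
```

4

Transformed code:
d = 6 // 6 * (13 < d)
length = emit(32) // emit(32) // (score // score)
score = length * length // (length * length) + score
d = log(length) // log(length) % (d - score)
print(d)
score -= 9 + 10
d = d + 26
score = score + 24
if score != 2:
    for score in d:
        d *= length - d
        process(length)
if score > 40:
    score -= score % d
else:
    handle(score)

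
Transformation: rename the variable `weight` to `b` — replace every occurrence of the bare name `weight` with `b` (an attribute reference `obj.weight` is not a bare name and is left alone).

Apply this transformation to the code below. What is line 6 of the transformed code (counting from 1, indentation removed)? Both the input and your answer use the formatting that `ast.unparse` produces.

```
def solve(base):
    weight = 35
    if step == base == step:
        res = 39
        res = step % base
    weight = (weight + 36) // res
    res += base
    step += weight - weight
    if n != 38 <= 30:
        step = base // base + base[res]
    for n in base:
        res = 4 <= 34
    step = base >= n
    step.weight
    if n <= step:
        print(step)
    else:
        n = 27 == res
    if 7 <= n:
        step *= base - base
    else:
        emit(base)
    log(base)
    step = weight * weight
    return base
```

Transformed code:
def solve(base):
    b = 35
    if step == base == step:
        res = 39
        res = step % base
    b = (b + 36) // res
    res += base
    step += b - b
    if n != 38 <= 30:
        step = base // base + base[res]
    for n in base:
        res = 4 <= 34
    step = base >= n
    step.weight
    if n <= step:
        print(step)
    else:
        n = 27 == res
    if 7 <= n:
        step *= base - base
    else:
        emit(base)
    log(base)
    step = b * b
    return base

b = (b + 36) // res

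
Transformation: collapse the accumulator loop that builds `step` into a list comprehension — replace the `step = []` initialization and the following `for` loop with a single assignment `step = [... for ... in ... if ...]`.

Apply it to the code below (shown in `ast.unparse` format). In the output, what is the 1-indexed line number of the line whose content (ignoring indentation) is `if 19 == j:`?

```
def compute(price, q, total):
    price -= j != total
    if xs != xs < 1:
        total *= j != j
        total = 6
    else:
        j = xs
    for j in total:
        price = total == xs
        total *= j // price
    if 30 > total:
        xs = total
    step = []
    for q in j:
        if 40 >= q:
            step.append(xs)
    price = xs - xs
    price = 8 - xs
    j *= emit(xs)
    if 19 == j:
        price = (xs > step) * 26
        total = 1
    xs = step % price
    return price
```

17

Transformed code:
def compute(price, q, total):
    price -= j != total
    if xs != xs < 1:
        total *= j != j
        total = 6
    else:
        j = xs
    for j in total:
        price = total == xs
        total *= j // price
    if 30 > total:
        xs = total
    step = [xs for q in j if 40 >= q]
    price = xs - xs
    price = 8 - xs
    j *= emit(xs)
    if 19 == j:
        price = (xs > step) * 26
        total = 1
    xs = step % price
    return price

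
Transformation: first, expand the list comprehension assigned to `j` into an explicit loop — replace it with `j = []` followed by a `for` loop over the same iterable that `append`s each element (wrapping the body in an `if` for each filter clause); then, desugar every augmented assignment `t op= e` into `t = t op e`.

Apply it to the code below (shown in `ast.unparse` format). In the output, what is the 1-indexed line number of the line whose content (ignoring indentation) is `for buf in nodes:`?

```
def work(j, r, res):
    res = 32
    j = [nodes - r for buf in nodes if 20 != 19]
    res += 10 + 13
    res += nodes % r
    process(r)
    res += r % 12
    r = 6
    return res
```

4

Transformed code:
def work(j, r, res):
    res = 32
    j = []
    for buf in nodes:
        if 20 != 19:
            j.append(nodes - r)
    res = res + (10 + 13)
    res = res + nodes % r
    process(r)
    res = res + r % 12
    r = 6
    return res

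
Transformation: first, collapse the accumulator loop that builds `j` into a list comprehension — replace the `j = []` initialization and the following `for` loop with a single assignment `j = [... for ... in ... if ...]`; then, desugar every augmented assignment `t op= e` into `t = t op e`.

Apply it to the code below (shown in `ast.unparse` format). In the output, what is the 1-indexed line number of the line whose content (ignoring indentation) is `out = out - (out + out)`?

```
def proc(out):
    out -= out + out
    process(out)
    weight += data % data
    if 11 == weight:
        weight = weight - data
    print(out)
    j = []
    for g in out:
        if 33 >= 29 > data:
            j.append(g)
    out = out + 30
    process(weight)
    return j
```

2

Transformed code:
def proc(out):
    out = out - (out + out)
    process(out)
    weight = weight + data % data
    if 11 == weight:
        weight = weight - data
    print(out)
    j = [g for g in out if 33 >= 29 > data]
    out = out + 30
    process(weight)
    return j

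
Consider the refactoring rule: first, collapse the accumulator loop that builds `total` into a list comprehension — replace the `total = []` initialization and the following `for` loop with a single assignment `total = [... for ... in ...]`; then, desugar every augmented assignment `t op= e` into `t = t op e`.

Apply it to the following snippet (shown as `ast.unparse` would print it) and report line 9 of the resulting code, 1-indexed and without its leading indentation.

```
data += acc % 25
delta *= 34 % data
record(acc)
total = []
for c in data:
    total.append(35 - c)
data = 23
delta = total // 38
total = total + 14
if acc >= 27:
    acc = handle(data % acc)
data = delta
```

acc = handle(data % acc)

Transformed code:
data = data + acc % 25
delta = delta * (34 % data)
record(acc)
total = [35 - c for c in data]
data = 23
delta = total // 38
total = total + 14
if acc >= 27:
    acc = handle(data % acc)
data = delta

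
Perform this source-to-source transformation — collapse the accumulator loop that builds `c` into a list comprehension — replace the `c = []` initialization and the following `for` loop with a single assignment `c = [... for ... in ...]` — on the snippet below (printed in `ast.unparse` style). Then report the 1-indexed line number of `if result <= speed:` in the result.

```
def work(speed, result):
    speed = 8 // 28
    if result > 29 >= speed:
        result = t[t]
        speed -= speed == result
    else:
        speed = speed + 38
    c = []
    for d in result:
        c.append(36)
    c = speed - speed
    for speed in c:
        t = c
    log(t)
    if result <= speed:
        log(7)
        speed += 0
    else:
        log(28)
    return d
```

Transformed code:
def work(speed, result):
    speed = 8 // 28
    if result > 29 >= speed:
        result = t[t]
        speed -= speed == result
    else:
        speed = speed + 38
    c = [36 for d in result]
    c = speed - speed
    for speed in c:
        t = c
    log(t)
    if result <= speed:
        log(7)
        speed += 0
    else:
        log(28)
    return d

13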